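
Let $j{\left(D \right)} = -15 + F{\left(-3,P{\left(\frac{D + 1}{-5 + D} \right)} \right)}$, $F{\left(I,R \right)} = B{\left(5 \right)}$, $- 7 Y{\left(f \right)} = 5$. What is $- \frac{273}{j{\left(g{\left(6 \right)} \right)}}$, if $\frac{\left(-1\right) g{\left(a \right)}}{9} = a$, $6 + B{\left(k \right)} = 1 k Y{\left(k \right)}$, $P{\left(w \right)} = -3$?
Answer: $\frac{1911}{172} \approx 11.11$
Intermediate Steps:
$Y{\left(f \right)} = - \frac{5}{7}$ ($Y{\left(f \right)} = \left(- \frac{1}{7}\right) 5 = - \frac{5}{7}$)
$B{\left(k \right)} = -6 - \frac{5 k}{7}$ ($B{\left(k \right)} = -6 + 1 k \left(- \frac{5}{7}\right) = -6 + k \left(- \frac{5}{7}\right) = -6 - \frac{5 k}{7}$)
$g{\left(a \right)} = - 9 a$
$F{\left(I,R \right)} = - \frac{67}{7}$ ($F{\left(I,R \right)} = -6 - \frac{25}{7} = - \frac{67}{7}$)
$j{\left(D \right)} = - \frac{172}{7}$ ($j{\left(D \right)} = -15 - \frac{67}{7} = - \frac{172}{7}$)
$- \frac{273}{j{\left(g{\left(6 \right)} \right)}} = - \frac{273}{- \frac{172}{7}} = \left(-273\right) \left(- \frac{7}{172}\right) = \frac{1911}{172}$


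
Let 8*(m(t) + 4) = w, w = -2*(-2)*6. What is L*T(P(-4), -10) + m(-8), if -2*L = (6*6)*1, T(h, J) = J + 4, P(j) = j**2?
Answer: 107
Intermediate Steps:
T(h, J) = 4 + J
w = 24 (w = 4*6 = 24)
m(t) = -1 (m(t) = -4 + (1/8)*24 = -4 + 3 = -1)
L = -18 (L = -6*6/2 = -18 ≈ -18.000)
L*T(P(-4), -10) + m(-8) = -18*(4 - 10) - 1 = -18*(-6) - 1 = 108 - 1 = 107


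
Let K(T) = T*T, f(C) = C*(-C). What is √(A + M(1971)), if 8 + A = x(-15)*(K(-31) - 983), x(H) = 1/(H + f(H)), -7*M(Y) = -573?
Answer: √13044570/420 ≈ 8.5993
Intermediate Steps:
f(C) = -C²
M(Y) = 573/7 (M(Y) = -⅐*(-573) = 573/7)
K(T) = T²
x(H) = 1/(H - H²)
A = -949/120 (A = -8 + (-1/(-15*(-1 - 15)))*((-31)² - 983) = -8 + (-1*(-1/15)/(-16))*(961 - 983) = -8 - 1*(-1/15)*(-1/16)*(-22) = -8 - 1/240*(-22) = -8 + 11/120 = -949/120 ≈ -7.9083)
√(A + M(1971)) = √(-949/120 + 573/7) = √(62117/840) = √13044570/420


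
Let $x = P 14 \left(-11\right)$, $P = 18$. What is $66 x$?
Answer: $-182952$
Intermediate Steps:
$x = -2772$ ($x = 18 \cdot 14 \left(-11\right) = 252 \left(-11\right) = -2772$)
$66 x = 66 \left(-2772\right) = -182952$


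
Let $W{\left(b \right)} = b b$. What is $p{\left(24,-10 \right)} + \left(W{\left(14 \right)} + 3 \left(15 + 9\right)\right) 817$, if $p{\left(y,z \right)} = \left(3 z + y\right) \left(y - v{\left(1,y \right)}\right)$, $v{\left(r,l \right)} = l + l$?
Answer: $219100$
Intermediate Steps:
$v{\left(r,l \right)} = 2 l$
$W{\left(b \right)} = b^{2}$
$p{\left(y,z \right)} = - y \left(y + 3 z\right)$ ($p{\left(y,z \right)} = \left(3 z + y\right) \left(y - 2 y\right) = \left(y + 3 z\right) \left(y - 2 y\right) = \left(y + 3 z\right) \left(- y\right) = - y \left(y + 3 z\right)$)
$p{\left(24,-10 \right)} + \left(W{\left(14 \right)} + 3 \left(15 + 9\right)\right) 817 = 24 \left(\left(-1\right) 24 - -30\right) + \left(14^{2} + 3 \left(15 + 9\right)\right) 817 = 24 \left(-24 + 30\right) + \left(196 + 3 \cdot 24\right) 817 = 24 \cdot 6 + \left(196 + 72\right) 817 = 144 + 268 \cdot 817 = 144 + 218956 = 219100$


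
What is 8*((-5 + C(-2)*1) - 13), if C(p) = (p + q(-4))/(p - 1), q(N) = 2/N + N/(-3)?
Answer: -1268/9 ≈ -140.89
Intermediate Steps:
q(N) = 2/N - N/3 (q(N) = 2/N + N*(-1/3) = 2/N - N/3)
C(p) = (5/6 + p)/(-1 + p) (C(p) = (p + (2/(-4) - 1/3*(-4)))/(p - 1) = (p + (2*(-1/4) + 4/3))/(-1 + p) = (p + (-1/2 + 4/3))/(-1 + p) = (p + 5/6)/(-1 + p) = (5/6 + p)/(-1 + p))
8*((-5 + C(-2)*1) - 13) = 8*((-5 + ((5/6 - 2)/(-1 - 2))*1) - 13) = 8*((-5 + (-7/6/(-3))*1) - 13) = 8*((-5 - 1/3*(-7/6)*1) - 13) = 8*((-5 + (7/18)*1) - 13) = 8*((-5 + 7/18) - 13) = 8*(-83/18 - 13) = 8*(-317/18) = -1268/9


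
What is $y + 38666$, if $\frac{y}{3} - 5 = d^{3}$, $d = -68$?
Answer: $-904615$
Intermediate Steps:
$y = -943281$ ($y = 15 + 3 \left(-68\right)^{3} = 15 + 3 \left(-314432\right) = 15 - 943296 = -943281$)
$y + 38666 = -943281 + 38666 = -904615$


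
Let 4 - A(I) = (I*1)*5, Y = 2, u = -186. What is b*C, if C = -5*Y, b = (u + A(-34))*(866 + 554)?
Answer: 170400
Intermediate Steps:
A(I) = 4 - 5*I (A(I) = 4 - I*1*5 = 4 - I*5 = 4 - 5*I)
b = -17040 (b = (-186 + (4 - 5*(-34)))*(866 + 554) = (-186 + (4 + 170))*1420 = (-186 + 174)*1420 = -12*1420 = -17040)
C = -10 (C = -5*2 = -10)
b*C = -17040*(-10) = 170400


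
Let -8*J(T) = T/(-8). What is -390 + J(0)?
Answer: -390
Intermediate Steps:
J(T) = T/64 (J(T) = -T/(8*(-8)) = -T*(-1)/(8*8) = -(-1)*T/64 = T/64)
-390 + J(0) = -390 + (1/64)*0 = -390 + 0 = -390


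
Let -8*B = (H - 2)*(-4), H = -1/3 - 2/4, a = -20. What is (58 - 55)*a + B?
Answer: -737/12 ≈ -61.417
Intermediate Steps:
H = -⅚ (H = -1*⅓ - 2*¼ = -⅓ - ½ = -⅚ ≈ -0.83333)
B = -17/12 (B = -(-⅚ - 2)*(-4)/8 = -(-17)*(-4)/48 = -⅛*34/3 = -17/12 ≈ -1.4167)
(58 - 55)*a + B = (58 - 55)*(-20) - 17/12 = 3*(-20) - 17/12 = -60 - 17/12 = -737/12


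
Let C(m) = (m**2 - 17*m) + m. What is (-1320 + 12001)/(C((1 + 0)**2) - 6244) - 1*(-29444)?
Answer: 16752665/569 ≈ 29442.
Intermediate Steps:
C(m) = m**2 - 16*m
(-1320 + 12001)/(C((1 + 0)**2) - 6244) - 1*(-29444) = (-1320 + 12001)/((1 + 0)**2*(-16 + (1 + 0)**2) - 6244) - 1*(-29444) = 10681/(1**2*(-16 + 1**2) - 6244) + 29444 = 10681/(1*(-16 + 1) - 6244) + 29444 = 10681/(1*(-15) - 6244) + 29444 = 10681/(-15 - 6244) + 29444 = 10681/(-6259) + 29444 = 10681*(-1/6259) + 29444 = -971/569 + 29444 = 16752665/569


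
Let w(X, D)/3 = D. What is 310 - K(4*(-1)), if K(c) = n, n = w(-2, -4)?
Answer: 322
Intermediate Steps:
w(X, D) = 3*D
n = -12 (n = 3*(-4) = -12)
K(c) = -12
310 - K(4*(-1)) = 310 - 1*(-12) = 310 + 12 = 322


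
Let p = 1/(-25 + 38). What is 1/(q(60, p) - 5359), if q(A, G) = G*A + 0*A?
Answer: -13/69607 ≈ -0.00018676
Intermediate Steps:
p = 1/13 ≈ 0.076923
q(A, G) = A*G (q(A, G) = A*G + 0 = A*G)
1/(q(60, p) - 5359) = 1/(60*(1/13) - 5359) = 1/(60/13 - 5359) = 1/(-69607/13) = -13/69607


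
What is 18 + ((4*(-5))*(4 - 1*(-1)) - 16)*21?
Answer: -2418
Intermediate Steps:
18 + ((4*(-5))*(4 - 1*(-1)) - 16)*21 = 18 + (-20*(4 + 1) - 16)*21 = 18 + (-20*5 - 16)*21 = 18 + (-100 - 16)*21 = 18 - 116*21 = 18 - 2436 = -2418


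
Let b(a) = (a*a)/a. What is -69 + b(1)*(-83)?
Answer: -152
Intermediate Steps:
b(a) = a (b(a) = a²/a = a)
-69 + b(1)*(-83) = -69 + 1*(-83) = -69 - 83 = -152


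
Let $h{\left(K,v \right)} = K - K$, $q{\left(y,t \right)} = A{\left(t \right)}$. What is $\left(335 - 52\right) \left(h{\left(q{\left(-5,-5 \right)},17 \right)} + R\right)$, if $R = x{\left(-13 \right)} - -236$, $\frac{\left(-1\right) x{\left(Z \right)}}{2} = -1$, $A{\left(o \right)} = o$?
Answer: $67354$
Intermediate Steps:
$x{\left(Z \right)} = 2$ ($x{\left(Z \right)} = \left(-2\right) \left(-1\right) = 2$)
$q{\left(y,t \right)} = t$
$h{\left(K,v \right)} = 0$
$R = 238$ ($R = 2 - -236 = 2 + 236 = 238$)
$\left(335 - 52\right) \left(h{\left(q{\left(-5,-5 \right)},17 \right)} + R\right) = \left(335 - 52\right) \left(0 + 238\right) = 283 \cdot 238 = 67354$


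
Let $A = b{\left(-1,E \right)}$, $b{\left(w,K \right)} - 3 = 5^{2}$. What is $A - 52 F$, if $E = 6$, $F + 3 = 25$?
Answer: $-1116$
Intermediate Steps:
$F = 22$ ($F = -3 + 25 = 22$)
$b{\left(w,K \right)} = 28$ ($b{\left(w,K \right)} = 3 + 5^{2} = 3 + 25 = 28$)
$A = 28$
$A - 52 F = 28 - 1144 = -1116$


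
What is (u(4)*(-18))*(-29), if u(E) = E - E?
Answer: 0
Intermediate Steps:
u(E) = 0
(u(4)*(-18))*(-29) = (0*(-18))*(-29) = 0*(-29) = 0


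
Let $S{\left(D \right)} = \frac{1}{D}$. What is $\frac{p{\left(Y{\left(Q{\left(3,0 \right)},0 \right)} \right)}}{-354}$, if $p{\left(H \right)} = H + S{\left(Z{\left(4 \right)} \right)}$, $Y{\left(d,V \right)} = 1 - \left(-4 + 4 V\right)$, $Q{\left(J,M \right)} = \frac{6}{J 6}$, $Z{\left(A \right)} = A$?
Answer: $- \frac{7}{472} \approx -0.014831$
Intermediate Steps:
$Q{\left(J,M \right)} = \frac{1}{J}$ ($Q{\left(J,M \right)} = \frac{6}{6 J} = 6 \frac{1}{6 J} = \frac{1}{J}$)
$Y{\left(d,V \right)} = 5 - 4 V$
$p{\left(H \right)} = \frac{1}{4} + H$ ($p{\left(H \right)} = H + \frac{1}{4} = \frac{1}{4} + H$)
$\frac{p{\left(Y{\left(Q{\left(3,0 \right)},0 \right)} \right)}}{-354} = \frac{\frac{1}{4} + \left(5 - 0\right)}{-354} = \left(\frac{1}{4} + \left(5 + 0\right)\right) \left(- \frac{1}{354}\right) = \left(\frac{1}{4} + 5\right) \left(- \frac{1}{354}\right) = \frac{21}{4} \left(- \frac{1}{354}\right) = - \frac{7}{472}$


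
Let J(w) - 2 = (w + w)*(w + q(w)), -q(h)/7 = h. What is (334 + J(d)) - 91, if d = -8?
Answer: -523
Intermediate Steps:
q(h) = -7*h
J(w) = 2 - 12*w² (J(w) = 2 + (w + w)*(w - 7*w) = 2 + (2*w)*(-6*w) = 2 - 12*w²)
(334 + J(d)) - 91 = (334 + (2 - 12*(-8)²)) - 91 = (334 + (2 - 12*64)) - 91 = (334 + (2 - 768)) - 91 = (334 - 766) - 91 = -432 - 91 = -523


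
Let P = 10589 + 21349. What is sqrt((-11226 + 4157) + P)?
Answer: sqrt(24869) ≈ 157.70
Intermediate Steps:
P = 31938
sqrt((-11226 + 4157) + P) = sqrt((-11226 + 4157) + 31938) = sqrt(-7069 + 31938) = sqrt(24869)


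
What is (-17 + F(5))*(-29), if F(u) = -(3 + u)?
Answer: 725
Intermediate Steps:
F(u) = -3 - u
(-17 + F(5))*(-29) = (-17 + (-3 - 1*5))*(-29) = (-17 + (-3 - 5))*(-29) = (-17 - 8)*(-29) = -25*(-29) = 725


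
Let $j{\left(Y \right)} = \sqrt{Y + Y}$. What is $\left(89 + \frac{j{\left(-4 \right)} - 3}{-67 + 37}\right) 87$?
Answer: $\frac{77517}{10} - \frac{29 i \sqrt{2}}{5} \approx 7751.7 - 8.2024 i$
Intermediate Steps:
$j{\left(Y \right)} = \sqrt{2} \sqrt{Y}$ ($j{\left(Y \right)} = \sqrt{2 Y} = \sqrt{2} \sqrt{Y}$)
$\left(89 + \frac{j{\left(-4 \right)} - 3}{-67 + 37}\right) 87 = \left(89 + \frac{\sqrt{2} \sqrt{-4} - 3}{-67 + 37}\right) 87 = \left(89 + \frac{\sqrt{2} \cdot 2 i - 3}{-30}\right) 87 = \left(89 + \left(2 i \sqrt{2} - 3\right) \left(- \frac{1}{30}\right)\right) 87 = \left(89 + \left(-3 + 2 i \sqrt{2}\right) \left(- \frac{1}{30}\right)\right) 87 = \left(89 + \left(\frac{1}{10} - \frac{i \sqrt{2}}{15}\right)\right) 87 = \left(\frac{891}{10} - \frac{i \sqrt{2}}{15}\right) 87 = \frac{77517}{10} - \frac{29 i \sqrt{2}}{5}$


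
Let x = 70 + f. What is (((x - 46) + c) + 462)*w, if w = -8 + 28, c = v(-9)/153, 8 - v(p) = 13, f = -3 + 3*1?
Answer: 1487060/153 ≈ 9719.3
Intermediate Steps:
f = 0 (f = -3 + 3 = 0)
v(p) = -5 (v(p) = 8 - 1*13 = 8 - 13 = -5)
c = -5/153 ≈ -0.032680
w = 20
x = 70 (x = 70 + 0 = 70)
(((x - 46) + c) + 462)*w = (((70 - 46) - 5/153) + 462)*20 = ((24 - 5/153) + 462)*20 = (3667/153 + 462)*20 = (74353/153)*20 = 1487060/153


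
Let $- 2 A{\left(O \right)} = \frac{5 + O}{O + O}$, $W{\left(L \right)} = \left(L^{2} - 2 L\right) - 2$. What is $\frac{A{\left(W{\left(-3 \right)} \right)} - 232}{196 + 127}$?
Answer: $- \frac{6041}{8398} \approx -0.71934$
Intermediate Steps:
$W{\left(L \right)} = -2 + L^{2} - 2 L$
$A{\left(O \right)} = - \frac{5 + O}{4 O}$ ($A{\left(O \right)} = - \frac{\left(5 + O\right) \frac{1}{O + O}}{2} = - \frac{\left(5 + O\right) \frac{1}{2 O}}{2} = - \frac{\frac{1}{2} \frac{1}{O} \left(5 + O\right)}{2} = - \frac{5 + O}{4 O}$)
$\frac{A{\left(W{\left(-3 \right)} \right)} - 232}{196 + 127} = \frac{\frac{-5 - \left(-2 + \left(-3\right)^{2} - -6\right)}{4 \left(-2 + \left(-3\right)^{2} - -6\right)} - 232}{196 + 127} = \frac{\frac{-5 - \left(-2 + 9 + 6\right)}{4 \left(-2 + 9 + 6\right)} - 232}{323} = \left(\frac{-5 - 13}{4 \cdot 13} - 232\right) \frac{1}{323} = \left(\frac{1}{4} \cdot \frac{1}{13} \left(-5 - 13\right) - 232\right) \frac{1}{323} = \left(\frac{1}{4} \cdot \frac{1}{13} \left(-18\right) - 232\right) \frac{1}{323} = \left(- \frac{9}{26} - 232\right) \frac{1}{323} = \left(- \frac{6041}{26}\right) \frac{1}{323} = - \frac{6041}{8398}$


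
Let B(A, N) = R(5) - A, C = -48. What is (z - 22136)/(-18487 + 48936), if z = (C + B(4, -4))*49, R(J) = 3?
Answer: -24537/30449 ≈ -0.80584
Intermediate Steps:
B(A, N) = 3 - A
z = -2401 (z = (-48 + (3 - 1*4))*49 = (-48 + (3 - 4))*49 = (-48 - 1)*49 = -49*49 = -2401)
(z - 22136)/(-18487 + 48936) = (-2401 - 22136)/(-18487 + 48936) = -24537/30449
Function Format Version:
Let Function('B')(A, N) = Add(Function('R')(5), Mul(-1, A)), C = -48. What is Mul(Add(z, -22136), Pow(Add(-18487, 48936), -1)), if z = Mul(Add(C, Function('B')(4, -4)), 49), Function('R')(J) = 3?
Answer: Rational(-24537, 30449) ≈ -0.80584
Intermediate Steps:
Function('B')(A, N) = Add(3, Mul(-1, A))
z = -2401 (z = Mul(Add(-48, Add(3, Mul(-1, 4))), 49) = Mul(Add(-48, Add(3, -4)), 49) = Mul(Add(-48, -1), 49) = Mul(-49, 49) = -2401)
Mul(Add(z, -22136), Pow(Add(-18487, 48936), -1)) = Mul(Add(-2401, -22136), Pow(Add(-18487, 48936), -1)) = Mul(-24537, Pow(30449, -1)) = Mul(-24537, Rational(1, 30449)) = Rational(-24537, 30449)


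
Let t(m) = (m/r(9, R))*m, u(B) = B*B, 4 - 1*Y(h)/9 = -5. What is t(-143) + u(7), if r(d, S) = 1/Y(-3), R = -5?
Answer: 1656418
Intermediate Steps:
Y(h) = 81 (Y(h) = 36 - 9*(-5) = 36 + 45 = 81)
u(B) = B²
r(d, S) = 1/81
t(m) = 81*m² (t(m) = (m/(1/81))*m = (m*81)*m = (81*m)*m = 81*m²)
t(-143) + u(7) = 81*(-143)² + 7² = 81*20449 + 49 = 1656369 + 49 = 1656418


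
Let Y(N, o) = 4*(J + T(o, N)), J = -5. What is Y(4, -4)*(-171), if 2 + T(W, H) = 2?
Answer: 3420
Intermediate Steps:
T(W, H) = 0 (T(W, H) = -2 + 2 = 0)
Y(N, o) = -20 (Y(N, o) = 4*(-5 + 0) = 4*(-5) = -20)
Y(4, -4)*(-171) = -20*(-171) = 3420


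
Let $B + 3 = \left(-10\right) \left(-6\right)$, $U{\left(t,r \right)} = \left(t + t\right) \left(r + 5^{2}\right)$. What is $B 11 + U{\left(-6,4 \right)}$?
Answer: $279$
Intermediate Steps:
$U{\left(t,r \right)} = 2 t \left(25 + r\right)$ ($U{\left(t,r \right)} = 2 t \left(r + 25\right) = 2 t \left(25 + r\right)$)
$B = 57$ ($B = -3 - -60 = -3 + 60 = 57$)
$B 11 + U{\left(-6,4 \right)} = 57 \cdot 11 + 2 \left(-6\right) \left(25 + 4\right) = 627 + 2 \left(-6\right) 29 = 627 - 348 = 279$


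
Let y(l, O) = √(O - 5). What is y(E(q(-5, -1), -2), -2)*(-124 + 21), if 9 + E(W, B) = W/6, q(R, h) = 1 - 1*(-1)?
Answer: -103*I*√7 ≈ -272.51*I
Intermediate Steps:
q(R, h) = 2 (q(R, h) = 1 + 1 = 2)
E(W, B) = -9 + W/6
y(l, O) = √(-5 + O)
y(E(q(-5, -1), -2), -2)*(-124 + 21) = √(-5 - 2)*(-124 + 21) = √(-7)*(-103) = (I*√7)*(-103) = -103*I*√7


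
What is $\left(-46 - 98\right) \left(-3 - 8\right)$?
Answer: $1584$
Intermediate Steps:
$\left(-46 - 98\right) \left(-3 - 8\right) = - 144 \left(-3 - 8\right) = \left(-144\right) \left(-11\right) = 1584$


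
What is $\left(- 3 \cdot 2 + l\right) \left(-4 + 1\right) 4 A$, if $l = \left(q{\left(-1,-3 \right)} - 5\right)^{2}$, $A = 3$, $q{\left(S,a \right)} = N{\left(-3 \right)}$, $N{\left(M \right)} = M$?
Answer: $-2088$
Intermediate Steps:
$q{\left(S,a \right)} = -3$
$l = 64$ ($l = \left(-3 - 5\right)^{2} = \left(-8\right)^{2} = 64$)
$\left(- 3 \cdot 2 + l\right) \left(-4 + 1\right) 4 A = \left(- 3 \cdot 2 + 64\right) \left(-4 + 1\right) 4 \cdot 3 = \left(\left(-1\right) 6 + 64\right) \left(-3\right) 4 \cdot 3 = \left(-6 + 64\right) \left(-3\right) 4 \cdot 3 = 58 \left(-3\right) 4 \cdot 3 = \left(-174\right) 4 \cdot 3 = \left(-696\right) 3 = -2088$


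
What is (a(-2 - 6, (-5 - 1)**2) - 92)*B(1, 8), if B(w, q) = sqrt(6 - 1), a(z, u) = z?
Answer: -100*sqrt(5) ≈ -223.61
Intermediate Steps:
B(w, q) = sqrt(5)
(a(-2 - 6, (-5 - 1)**2) - 92)*B(1, 8) = ((-2 - 6) - 92)*sqrt(5) = (-8 - 92)*sqrt(5) = -100*sqrt(5)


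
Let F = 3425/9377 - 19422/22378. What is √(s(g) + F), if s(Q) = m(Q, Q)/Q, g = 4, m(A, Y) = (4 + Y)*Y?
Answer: √82531194803462406/104919253 ≈ 2.7381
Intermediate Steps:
m(A, Y) = Y*(4 + Y)
s(Q) = 4 + Q (s(Q) = (Q*(4 + Q))/Q = 4 + Q)
F = -52737722/104919253 (F = 3425*(1/9377) - 19422*1/22378 = 3425/9377 - 9711/11189 = -52737722/104919253 ≈ -0.50265)
√(s(g) + F) = √((4 + 4) - 52737722/104919253) = √(8 - 52737722/104919253) = √(786616302/104919253) = √82531194803462406/104919253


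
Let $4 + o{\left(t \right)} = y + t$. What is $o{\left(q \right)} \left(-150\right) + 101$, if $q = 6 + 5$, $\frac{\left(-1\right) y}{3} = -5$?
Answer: $-3199$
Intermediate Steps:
$y = 15$ ($y = \left(-3\right) \left(-5\right) = 15$)
$q = 11$
$o{\left(t \right)} = 11 + t$ ($o{\left(t \right)} = -4 + \left(15 + t\right) = 11 + t$)
$o{\left(q \right)} \left(-150\right) + 101 = \left(11 + 11\right) \left(-150\right) + 101 = 22 \left(-150\right) + 101 = -3300 + 101 = -3199$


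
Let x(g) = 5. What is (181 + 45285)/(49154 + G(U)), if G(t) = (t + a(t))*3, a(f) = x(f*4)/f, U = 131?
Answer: 2978023/3245336 ≈ 0.91763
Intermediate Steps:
a(f) = 5/f
G(t) = 3*t + 15/t (G(t) = (t + 5/t)*3 = 3*t + 15/t)
(181 + 45285)/(49154 + G(U)) = (181 + 45285)/(49154 + (3*131 + 15/131)) = 45466/(49154 + (393 + 15*(1/131))) = 45466/(49154 + (393 + 15/131)) = 45466/(49154 + 51498/131) = 45466/(6490672/131) = 45466*(131/6490672) = 2978023/3245336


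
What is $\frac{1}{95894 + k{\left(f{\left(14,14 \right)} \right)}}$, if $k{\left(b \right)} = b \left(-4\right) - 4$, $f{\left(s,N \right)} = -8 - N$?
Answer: $\frac{1}{95978} \approx 1.0419 \cdot 10^{-5}$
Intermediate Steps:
$k{\left(b \right)} = -4 - 4 b$ ($k{\left(b \right)} = - 4 b - 4 = -4 - 4 b$)
$\frac{1}{95894 + k{\left(f{\left(14,14 \right)} \right)}} = \frac{1}{95894 - \left(4 + 4 \left(-8 - 14\right)\right)} = \frac{1}{95894 - -84} = \frac{1}{95894 + \left(-4 + 88\right)} = \frac{1}{95894 + 84} = \frac{1}{95978}$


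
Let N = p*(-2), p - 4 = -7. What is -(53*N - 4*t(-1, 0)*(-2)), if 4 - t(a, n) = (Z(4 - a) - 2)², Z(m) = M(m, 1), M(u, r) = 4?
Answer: -318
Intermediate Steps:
p = -3 (p = 4 - 7 = -3)
Z(m) = 4
t(a, n) = 0 (t(a, n) = 4 - (4 - 2)² = 4 - 1*2² = 4 - 1*4 = 4 - 4 = 0)
N = 6 (N = -3*(-2) = 6)
-(53*N - 4*t(-1, 0)*(-2)) = -(53*6 - 4*0*(-2)) = -(318 + 0*(-2)) = -(318 + 0) = -1*318 = -318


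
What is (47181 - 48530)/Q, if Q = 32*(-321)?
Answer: 1349/10272 ≈ 0.13133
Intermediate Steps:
Q = -10272
(47181 - 48530)/Q = (47181 - 48530)/(-10272) = -1349*(-1/10272) = 1349/10272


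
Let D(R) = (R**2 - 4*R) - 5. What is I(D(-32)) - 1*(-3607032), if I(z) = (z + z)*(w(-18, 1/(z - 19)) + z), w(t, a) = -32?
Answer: 6164842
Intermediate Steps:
D(R) = -5 + R**2 - 4*R
I(z) = 2*z*(-32 + z) (I(z) = (z + z)*(-32 + z) = (2*z)*(-32 + z) = 2*z*(-32 + z))
I(D(-32)) - 1*(-3607032) = 2*(-5 + (-32)**2 - 4*(-32))*(-32 + (-5 + (-32)**2 - 4*(-32))) - 1*(-3607032) = 2*(-5 + 1024 + 128)*(-32 + (-5 + 1024 + 128)) + 3607032 = 2*1147*(-32 + 1147) + 3607032 = 2*1147*1115 + 3607032 = 2557810 + 3607032 = 6164842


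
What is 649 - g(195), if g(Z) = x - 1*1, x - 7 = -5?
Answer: 648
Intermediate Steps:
x = 2 (x = 7 - 5 = 2)
g(Z) = 1 (g(Z) = 2 - 1*1 = 2 - 1 = 1)
649 - g(195) = 649 - 1*1 = 649 - 1 = 648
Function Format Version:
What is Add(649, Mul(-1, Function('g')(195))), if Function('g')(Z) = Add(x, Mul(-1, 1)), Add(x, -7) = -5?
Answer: 648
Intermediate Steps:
x = 2 (x = Add(7, -5) = 2)
Function('g')(Z) = 1 (Function('g')(Z) = Add(2, Mul(-1, 1)) = Add(2, -1) = 1)
Add(649, Mul(-1, Function('g')(195))) = Add(649, Mul(-1, 1)) = Add(649, -1) = 648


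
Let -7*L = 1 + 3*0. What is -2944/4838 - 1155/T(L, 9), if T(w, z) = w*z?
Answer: 6514789/7257 ≈ 897.72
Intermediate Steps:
L = -⅐ (L = -(1 + 3*0)/7 = -(1 + 0)/7 = -⅐*1 = -⅐ ≈ -0.14286)
-2944/4838 - 1155/T(L, 9) = -2944/4838 - 1155/((-⅐*9)) = -2944*1/4838 - 1155/(-9/7) = -1472/2419 - 1155*(-7/9) = -1472/2419 + 2695/3 = 6514789/7257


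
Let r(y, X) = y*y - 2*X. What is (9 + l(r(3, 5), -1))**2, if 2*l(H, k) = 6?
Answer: 144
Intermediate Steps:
r(y, X) = y**2 - 2*X
l(H, k) = 3 (l(H, k) = (1/2)*6 = 3)
(9 + l(r(3, 5), -1))**2 = (9 + 3)**2 = 12**2 = 144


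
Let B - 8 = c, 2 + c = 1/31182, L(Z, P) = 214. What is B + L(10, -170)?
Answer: 6860041/31182 ≈ 220.00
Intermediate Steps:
c = -62363/31182 (c = -2 + 1/31182 = -62363/31182 ≈ -2.0000)
B = 187093/31182 (B = 8 - 62363/31182 = 187093/31182 ≈ 6.0000)
B + L(10, -170) = 187093/31182 + 214 = 6860041/31182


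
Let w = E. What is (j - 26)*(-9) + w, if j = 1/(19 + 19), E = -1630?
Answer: -53057/38 ≈ -1396.2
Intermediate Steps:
j = 1/38 ≈ 0.026316
w = -1630
(j - 26)*(-9) + w = (1/38 - 26)*(-9) - 1630 = -987/38*(-9) - 1630 = 8883/38 - 1630 = -53057/38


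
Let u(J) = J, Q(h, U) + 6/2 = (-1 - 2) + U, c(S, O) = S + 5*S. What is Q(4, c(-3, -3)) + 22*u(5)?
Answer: 86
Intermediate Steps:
c(S, O) = 6*S
Q(h, U) = -6 + U (Q(h, U) = -3 + ((-1 - 2) + U) = -3 + (-3 + U) = -6 + U)
Q(4, c(-3, -3)) + 22*u(5) = (-6 + 6*(-3)) + 22*5 = (-6 - 18) + 110 = -24 + 110 = 86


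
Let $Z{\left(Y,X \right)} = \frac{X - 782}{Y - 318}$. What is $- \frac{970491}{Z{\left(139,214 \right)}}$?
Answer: $- \frac{173717889}{568} \approx -3.0584 \cdot 10^{5}$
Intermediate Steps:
$Z{\left(Y,X \right)} = \frac{-782 + X}{-318 + Y}$
$- \frac{970491}{Z{\left(139,214 \right)}} = - \frac{970491}{\frac{1}{-318 + 139} \left(-782 + 214\right)} = - \frac{970491}{\frac{1}{-179} \left(-568\right)} = - \frac{970491}{\left(- \frac{1}{179}\right) \left(-568\right)} = - \frac{970491}{\frac{568}{179}} = \left(-970491\right) \frac{179}{568} = - \frac{173717889}{568}$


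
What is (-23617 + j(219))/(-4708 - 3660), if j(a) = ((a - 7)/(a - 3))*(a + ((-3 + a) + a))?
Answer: 25847/9414 ≈ 2.7456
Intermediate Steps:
j(a) = (-7 + a)*(-3 + 3*a)/(-3 + a) (j(a) = ((-7 + a)/(-3 + a))*(a + (-3 + 2*a)) = ((-7 + a)/(-3 + a))*(-3 + 3*a) = (-7 + a)*(-3 + 3*a)/(-3 + a))
(-23617 + j(219))/(-4708 - 3660) = (-23617 + 3*(7 + 219² - 8*219)/(-3 + 219))/(-4708 - 3660) = (-23617 + 3*(7 + 47961 - 1752)/216)/(-8368) = (-23617 + 3*(1/216)*46216)*(-1/8368) = (-23617 + 5777/9)*(-1/8368) = -206776/9*(-1/8368) = 25847/9414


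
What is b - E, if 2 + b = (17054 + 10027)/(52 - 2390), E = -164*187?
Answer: 71670027/2338 ≈ 30654.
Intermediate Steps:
E = -30668
b = -31757/2338 (b = -2 + (17054 + 10027)/(52 - 2390) = -2 + 27081/(-2338) = -2 + 27081*(-1/2338) = -2 - 27081/2338 = -31757/2338 ≈ -13.583)
b - E = -31757/2338 - 1*(-30668) = -31757/2338 + 30668 = 71670027/2338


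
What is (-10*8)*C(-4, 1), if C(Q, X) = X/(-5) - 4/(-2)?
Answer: -144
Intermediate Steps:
C(Q, X) = 2 - X/5 (C(Q, X) = X*(-1/5) - 4*(-1/2) = -X/5 + 2 = 2 - X/5)
(-10*8)*C(-4, 1) = (-10*8)*(2 - 1/5*1) = -80*(2 - 1/5) = -80*9/5 = -144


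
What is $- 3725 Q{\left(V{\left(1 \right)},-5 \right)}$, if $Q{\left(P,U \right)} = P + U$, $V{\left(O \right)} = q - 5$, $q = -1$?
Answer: $40975$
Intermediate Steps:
$V{\left(O \right)} = -6$ ($V{\left(O \right)} = -1 - 5 = -6$)
$- 3725 Q{\left(V{\left(1 \right)},-5 \right)} = - 3725 \left(-6 - 5\right) = \left(-3725\right) \left(-11\right) = 40975$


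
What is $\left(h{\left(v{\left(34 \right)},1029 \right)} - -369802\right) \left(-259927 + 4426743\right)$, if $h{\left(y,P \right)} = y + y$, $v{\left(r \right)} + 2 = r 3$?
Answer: $1541730253632$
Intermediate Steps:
$v{\left(r \right)} = -2 + 3 r$ ($v{\left(r \right)} = -2 + r 3 = -2 + 3 r$)
$h{\left(y,P \right)} = 2 y$
$\left(h{\left(v{\left(34 \right)},1029 \right)} - -369802\right) \left(-259927 + 4426743\right) = \left(2 \left(-2 + 3 \cdot 34\right) - -369802\right) \left(-259927 + 4426743\right) = \left(2 \left(-2 + 102\right) + \left(-1900772 + 2270574\right)\right) 4166816 = \left(2 \cdot 100 + 369802\right) 4166816 = \left(200 + 369802\right) 4166816 = 370002 \cdot 4166816 = 1541730253632$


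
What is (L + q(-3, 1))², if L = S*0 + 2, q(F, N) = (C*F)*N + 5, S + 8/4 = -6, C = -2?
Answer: 169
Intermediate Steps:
S = -8 (S = -2 - 6 = -8)
q(F, N) = 5 - 2*F*N (q(F, N) = (-2*F)*N + 5 = -2*F*N + 5 = 5 - 2*F*N)
L = 2 (L = -8*0 + 2 = 0 + 2 = 2)
(L + q(-3, 1))² = (2 + (5 - 2*(-3)*1))² = (2 + (5 + 6))² = (2 + 11)² = 13² = 169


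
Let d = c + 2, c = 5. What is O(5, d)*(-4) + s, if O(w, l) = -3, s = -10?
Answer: 2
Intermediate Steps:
d = 7 (d = 5 + 2 = 7)
O(5, d)*(-4) + s = -3*(-4) - 10 = 12 - 10 = 2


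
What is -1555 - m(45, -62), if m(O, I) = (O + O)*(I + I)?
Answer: 9605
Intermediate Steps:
m(O, I) = 4*I*O (m(O, I) = (2*O)*(2*I) = 4*I*O)
-1555 - m(45, -62) = -1555 - 4*(-62)*45 = -1555 - 1*(-11160) = -1555 + 11160 = 9605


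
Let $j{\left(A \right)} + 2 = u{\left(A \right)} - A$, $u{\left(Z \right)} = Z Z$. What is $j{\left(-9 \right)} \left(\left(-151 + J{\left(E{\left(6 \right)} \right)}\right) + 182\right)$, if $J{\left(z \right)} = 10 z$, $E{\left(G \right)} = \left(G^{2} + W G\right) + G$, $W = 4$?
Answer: $60808$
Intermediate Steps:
$u{\left(Z \right)} = Z^{2}$
$E{\left(G \right)} = G^{2} + 5 G$ ($E{\left(G \right)} = \left(G^{2} + 4 G\right) + G = G^{2} + 5 G$)
$j{\left(A \right)} = -2 + A^{2} - A$ ($j{\left(A \right)} = -2 + \left(A^{2} - A\right) = -2 + A^{2} - A$)
$j{\left(-9 \right)} \left(\left(-151 + J{\left(E{\left(6 \right)} \right)}\right) + 182\right) = \left(-2 + \left(-9\right)^{2} - -9\right) \left(\left(-151 + 10 \cdot 6 \left(5 + 6\right)\right) + 182\right) = \left(-2 + 81 + 9\right) \left(\left(-151 + 10 \cdot 6 \cdot 11\right) + 182\right) = 88 \left(\left(-151 + 10 \cdot 66\right) + 182\right) = 88 \left(\left(-151 + 660\right) + 182\right) = 88 \left(509 + 182\right) = 88 \cdot 691 = 60808$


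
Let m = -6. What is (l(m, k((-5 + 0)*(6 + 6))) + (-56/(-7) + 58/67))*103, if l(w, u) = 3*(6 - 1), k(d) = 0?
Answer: 164697/67 ≈ 2458.2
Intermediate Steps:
l(w, u) = 15 (l(w, u) = 3*5 = 15)
(l(m, k((-5 + 0)*(6 + 6))) + (-56/(-7) + 58/67))*103 = (15 + (-56/(-7) + 58/67))*103 = (15 + (-56*(-1/7) + 58*(1/67)))*103 = (15 + (8 + 58/67))*103 = (15 + 594/67)*103 = (1599/67)*103 = 164697/67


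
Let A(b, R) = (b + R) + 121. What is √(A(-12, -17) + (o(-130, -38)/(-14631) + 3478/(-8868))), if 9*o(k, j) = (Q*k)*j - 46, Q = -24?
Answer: √389332940661509010/64873854 ≈ 9.6181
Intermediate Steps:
o(k, j) = -46/9 - 8*j*k/3 (o(k, j) = ((-24*k)*j - 46)/9 = (-24*j*k - 46)/9 = (-46 - 24*j*k)/9 = -46/9 - 8*j*k/3)
A(b, R) = 121 + R + b (A(b, R) = (R + b) + 121 = 121 + R + b)
√(A(-12, -17) + (o(-130, -38)/(-14631) + 3478/(-8868))) = √((121 - 17 - 12) + ((-46/9 - 8/3*(-38)*(-130))/(-14631) + 3478/(-8868))) = √(92 + ((-46/9 - 39520/3)*(-1/14631) + 3478*(-1/8868))) = √(92 + (-118606/9*(-1/14631) - 1739/4434)) = √(92 + (118606/131679 - 1739/4434)) = √(92 + 98969741/194621562) = √(18004153445/194621562) = √389332940661509010/64873854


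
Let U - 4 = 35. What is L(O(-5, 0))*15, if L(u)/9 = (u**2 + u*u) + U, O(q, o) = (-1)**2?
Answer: 5535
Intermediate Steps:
U = 39 (U = 4 + 35 = 39)
O(q, o) = 1
L(u) = 351 + 18*u**2 (L(u) = 9*((u**2 + u*u) + 39) = 9*((u**2 + u**2) + 39) = 9*(2*u**2 + 39) = 9*(39 + 2*u**2) = 351 + 18*u**2)
L(O(-5, 0))*15 = (351 + 18*1**2)*15 = (351 + 18*1)*15 = (351 + 18)*15 = 369*15 = 5535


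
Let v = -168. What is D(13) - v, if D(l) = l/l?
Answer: 169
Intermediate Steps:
D(l) = 1
D(13) - v = 1 - 1*(-168) = 1 + 168 = 169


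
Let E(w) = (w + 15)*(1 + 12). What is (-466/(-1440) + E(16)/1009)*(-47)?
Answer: -24687079/726480 ≈ -33.982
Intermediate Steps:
E(w) = 195 + 13*w (E(w) = (15 + w)*13 = 195 + 13*w)
(-466/(-1440) + E(16)/1009)*(-47) = (-466/(-1440) + (195 + 13*16)/1009)*(-47) = (-466*(-1/1440) + (195 + 208)*(1/1009))*(-47) = (233/720 + 403*(1/1009))*(-47) = (233/720 + 403/1009)*(-47) = (525257/726480)*(-47) = -24687079/726480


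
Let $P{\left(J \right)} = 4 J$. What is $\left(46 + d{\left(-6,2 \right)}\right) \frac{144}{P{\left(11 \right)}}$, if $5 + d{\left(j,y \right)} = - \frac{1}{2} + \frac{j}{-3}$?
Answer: $\frac{1530}{11} \approx 139.09$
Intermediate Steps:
$d{\left(j,y \right)} = - \frac{11}{2} - \frac{j}{3}$ ($d{\left(j,y \right)} = -5 + \left(- \frac{1}{2} + \frac{j}{-3}\right) = -5 + \left(\left(-1\right) \frac{1}{2} + j \left(- \frac{1}{3}\right)\right) = -5 - \left(\frac{1}{2} + \frac{j}{3}\right) = - \frac{11}{2} - \frac{j}{3}$)
$\left(46 + d{\left(-6,2 \right)}\right) \frac{144}{P{\left(11 \right)}} = \left(46 - \frac{7}{2}\right) \frac{144}{4 \cdot 11} = \left(46 + \left(- \frac{11}{2} + 2\right)\right) \frac{144}{44} = \left(46 - \frac{7}{2}\right) 144 \cdot \frac{1}{44} = \frac{85}{2} \cdot \frac{36}{11} = \frac{1530}{11}$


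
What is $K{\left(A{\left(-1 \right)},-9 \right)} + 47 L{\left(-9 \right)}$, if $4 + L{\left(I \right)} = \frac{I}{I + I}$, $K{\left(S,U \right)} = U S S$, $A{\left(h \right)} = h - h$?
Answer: $- \frac{329}{2} \approx -164.5$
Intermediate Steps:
$A{\left(h \right)} = 0$
$K{\left(S,U \right)} = U S^{2}$ ($K{\left(S,U \right)} = S U S = U S^{2}$)
$L{\left(I \right)} = - \frac{7}{2}$ ($L{\left(I \right)} = -4 + \frac{I}{I + I} = -4 + \frac{I}{2 I} = -4 + \frac{1}{2 I} I = -4 + \frac{1}{2} = - \frac{7}{2}$)
$K{\left(A{\left(-1 \right)},-9 \right)} + 47 L{\left(-9 \right)} = - 9 \cdot 0^{2} + 47 \left(- \frac{7}{2}\right) = \left(-9\right) 0 - \frac{329}{2} = 0 - \frac{329}{2} = - \frac{329}{2}$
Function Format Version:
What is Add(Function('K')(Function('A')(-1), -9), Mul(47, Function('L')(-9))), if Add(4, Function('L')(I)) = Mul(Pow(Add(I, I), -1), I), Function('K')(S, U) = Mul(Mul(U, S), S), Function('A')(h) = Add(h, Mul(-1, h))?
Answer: Rational(-329, 2) ≈ -164.50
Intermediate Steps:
Function('A')(h) = 0
Function('K')(S, U) = Mul(U, Pow(S, 2)) (Function('K')(S, U) = Mul(Mul(S, U), S) = Mul(U, Pow(S, 2)))
Function('L')(I) = Rational(-7, 2) (Function('L')(I) = Add(-4, Mul(Pow(Add(I, I), -1), I)) = Add(-4, Mul(Pow(Mul(2, I), -1), I)) = Add(-4, Mul(Mul(Rational(1, 2), Pow(I, -1)), I)) = Add(-4, Rational(1, 2)) = Rational(-7, 2))
Add(Function('K')(Function('A')(-1), -9), Mul(47, Function('L')(-9))) = Add(Mul(-9, Pow(0, 2)), Mul(47, Rational(-7, 2))) = Add(Mul(-9, 0), Rational(-329, 2)) = Add(0, Rational(-329, 2)) = Rational(-329, 2)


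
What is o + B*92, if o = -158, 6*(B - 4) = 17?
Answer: 1412/3 ≈ 470.67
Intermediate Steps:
B = 41/6 (B = 4 + (⅙)*17 = 4 + 17/6 = 41/6 ≈ 6.8333)
o + B*92 = -158 + (41/6)*92 = -158 + 1886/3 = 1412/3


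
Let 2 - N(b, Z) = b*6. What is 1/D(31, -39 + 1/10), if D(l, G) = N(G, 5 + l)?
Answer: 5/1177 ≈ 0.0042481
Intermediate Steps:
N(b, Z) = 2 - 6*b (N(b, Z) = 2 - b*6 = 2 - 6*b)
D(l, G) = 2 - 6*G
1/D(31, -39 + 1/10) = 1/(2 - 6*(-39 + 1/10)) = 1/(2 - 6*(-39 + ⅒)) = 1/(2 - 6*(-389/10)) = 1/(2 + 1167/5) = 1/(1177/5) = 5/1177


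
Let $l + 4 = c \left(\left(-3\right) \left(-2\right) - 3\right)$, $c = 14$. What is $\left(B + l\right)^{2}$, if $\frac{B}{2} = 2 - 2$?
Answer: $1444$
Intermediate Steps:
$l = 38$ ($l = -4 + 14 \left(\left(-3\right) \left(-2\right) - 3\right) = -4 + 14 \left(6 - 3\right) = -4 + 14 \cdot 3 = -4 + 42 = 38$)
$B = 0$ ($B = 2 \left(2 - 2\right) = 2 \cdot 0 = 0$)
$\left(B + l\right)^{2} = \left(0 + 38\right)^{2} = 38^{2} = 1444$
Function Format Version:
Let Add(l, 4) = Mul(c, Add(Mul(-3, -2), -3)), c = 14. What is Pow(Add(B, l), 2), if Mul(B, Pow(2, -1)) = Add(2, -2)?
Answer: 1444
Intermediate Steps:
l = 38 (l = Add(-4, Mul(14, Add(Mul(-3, -2), -3))) = Add(-4, Mul(14, Add(6, -3))) = Add(-4, Mul(14, 3)) = Add(-4, 42) = 38)
B = 0 (B = Mul(2, Add(2, -2)) = Mul(2, 0) = 0)
Pow(Add(B, l), 2) = Pow(Add(0, 38), 2) = Pow(38, 2) = 1444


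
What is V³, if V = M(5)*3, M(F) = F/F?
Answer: 27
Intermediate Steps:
M(F) = 1
V = 3 (V = 1*3 = 3)
V³ = 3³ = 27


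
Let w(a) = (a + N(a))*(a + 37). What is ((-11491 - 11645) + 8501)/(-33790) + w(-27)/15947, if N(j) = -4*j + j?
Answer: 50326189/107769826 ≈ 0.46698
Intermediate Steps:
N(j) = -3*j
w(a) = -2*a*(37 + a) (w(a) = (a - 3*a)*(a + 37) = (-2*a)*(37 + a) = -2*a*(37 + a))
((-11491 - 11645) + 8501)/(-33790) + w(-27)/15947 = ((-11491 - 11645) + 8501)/(-33790) + (2*(-27)*(-37 - 1*(-27)))/15947 = (-23136 + 8501)*(-1/33790) + (2*(-27)*(-37 + 27))*(1/15947) = -14635*(-1/33790) + (2*(-27)*(-10))*(1/15947) = 2927/6758 + 540*(1/15947) = 2927/6758 + 540/15947 = 50326189/107769826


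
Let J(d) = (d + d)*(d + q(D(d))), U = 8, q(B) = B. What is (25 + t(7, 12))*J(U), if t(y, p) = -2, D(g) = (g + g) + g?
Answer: 11776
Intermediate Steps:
D(g) = 3*g (D(g) = 2*g + g = 3*g)
J(d) = 8*d² (J(d) = (d + d)*(d + 3*d) = (2*d)*(4*d) = 8*d²)
(25 + t(7, 12))*J(U) = (25 - 2)*(8*8²) = 23*(8*64) = 23*512 = 11776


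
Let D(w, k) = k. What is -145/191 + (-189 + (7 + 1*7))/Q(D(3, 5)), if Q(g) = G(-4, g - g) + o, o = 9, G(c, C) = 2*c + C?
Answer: -33570/191 ≈ -175.76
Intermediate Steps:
G(c, C) = C + 2*c
Q(g) = 1 (Q(g) = ((g - g) + 2*(-4)) + 9 = (0 - 8) + 9 = -8 + 9 = 1)
-145/191 + (-189 + (7 + 1*7))/Q(D(3, 5)) = -145/191 + (-189 + (7 + 1*7))/1 = -145*1/191 + (-189 + (7 + 7))*1 = -145/191 + (-189 + 14)*1 = -145/191 - 175*1 = -145/191 - 175 = -33570/191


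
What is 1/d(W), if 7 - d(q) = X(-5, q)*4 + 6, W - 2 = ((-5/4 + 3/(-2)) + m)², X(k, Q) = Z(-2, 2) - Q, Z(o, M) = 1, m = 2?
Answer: 4/29 ≈ 0.13793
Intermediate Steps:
X(k, Q) = 1 - Q
W = 41/16 (W = 2 + ((-5/4 + 3/(-2)) + 2)² = 2 + ((-5*¼ + 3*(-½)) + 2)² = 2 + ((-5/4 - 3/2) + 2)² = 2 + (-11/4 + 2)² = 2 + (-¾)² = 2 + 9/16 = 41/16 ≈ 2.5625)
d(q) = -3 + 4*q (d(q) = 7 - ((1 - q)*4 + 6) = 7 - ((4 - 4*q) + 6) = 7 - (10 - 4*q) = 7 + (-10 + 4*q) = -3 + 4*q)
1/d(W) = 1/(-3 + 4*(41/16)) = 1/(-3 + 41/4) = 1/(29/4) = 4/29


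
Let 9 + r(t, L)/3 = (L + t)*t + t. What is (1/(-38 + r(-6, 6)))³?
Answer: -1/571787 ≈ -1.7489e-6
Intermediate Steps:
r(t, L) = -27 + 3*t + 3*t*(L + t) (r(t, L) = -27 + 3*((L + t)*t + t) = -27 + 3*(t*(L + t) + t) = -27 + 3*(t + t*(L + t)) = -27 + (3*t + 3*t*(L + t)) = -27 + 3*t + 3*t*(L + t))
(1/(-38 + r(-6, 6)))³ = (1/(-38 + (-27 + 3*(-6) + 3*(-6)² + 3*6*(-6))))³ = (1/(-38 + (-27 - 18 + 3*36 - 108)))³ = (1/(-38 + (-27 - 18 + 108 - 108)))³ = (1/(-38 - 45))³ = (1/(-83))³ = (-1/83)³ = -1/571787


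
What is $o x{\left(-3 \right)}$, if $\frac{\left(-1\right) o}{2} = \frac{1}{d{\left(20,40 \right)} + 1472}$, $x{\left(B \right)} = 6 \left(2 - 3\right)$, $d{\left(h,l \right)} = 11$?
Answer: $\frac{12}{1483} \approx 0.0080917$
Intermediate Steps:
$x{\left(B \right)} = -6$ ($x{\left(B \right)} = 6 \left(-1\right) = -6$)
$o = - \frac{2}{1483}$ ($o = - \frac{2}{11 + 1472} = - \frac{2}{1483} \approx -0.0013486$)
$o x{\left(-3 \right)} = \left(- \frac{2}{1483}\right) \left(-6\right) = \frac{12}{1483}$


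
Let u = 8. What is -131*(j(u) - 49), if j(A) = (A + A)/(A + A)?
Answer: 6288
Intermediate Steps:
j(A) = 1 (j(A) = (2*A)/((2*A)) = (2*A)*(1/(2*A)) = 1)
-131*(j(u) - 49) = -131*(1 - 49) = -131*(-48) = 6288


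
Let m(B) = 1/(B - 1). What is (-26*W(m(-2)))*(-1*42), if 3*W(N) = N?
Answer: -364/3 ≈ -121.33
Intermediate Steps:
m(B) = 1/(-1 + B)
W(N) = N/3
(-26*W(m(-2)))*(-1*42) = (-26/(3*(-1 - 2)))*(-1*42) = -26/(3*(-3))*(-42) = -26*(-1)/(3*3)*(-42) = -26*(-1/9)*(-42) = (26/9)*(-42) = -364/3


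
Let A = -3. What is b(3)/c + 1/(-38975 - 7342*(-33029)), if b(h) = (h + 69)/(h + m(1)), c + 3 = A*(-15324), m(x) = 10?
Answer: 36715499831/304735465441407 ≈ 0.00012048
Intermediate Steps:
c = 45969 (c = -3 - 3*(-15324) = -3 + 45972 = 45969)
b(h) = (69 + h)/(10 + h) (b(h) = (h + 69)/(h + 10) = (69 + h)/(10 + h))
b(3)/c + 1/(-38975 - 7342*(-33029)) = ((69 + 3)/(10 + 3))/45969 + 1/(-38975 - 7342*(-33029)) = (72/13)*(1/45969) - 1/33029/(-46317) = ((1/13)*72)*(1/45969) - 1/46317*(-1/33029) = (72/13)*(1/45969) + 1/1529804193 = 24/199199 + 1/1529804193 = 36715499831/304735465441407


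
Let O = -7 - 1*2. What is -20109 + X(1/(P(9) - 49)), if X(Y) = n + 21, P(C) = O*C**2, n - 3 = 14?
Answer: -20071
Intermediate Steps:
O = -9 (O = -7 - 2 = -9)
n = 17 (n = 3 + 14 = 17)
P(C) = -9*C**2
X(Y) = 38 (X(Y) = 17 + 21 = 38)
-20109 + X(1/(P(9) - 49)) = -20109 + 38 = -20071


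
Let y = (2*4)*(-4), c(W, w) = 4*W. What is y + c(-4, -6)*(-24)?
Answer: 352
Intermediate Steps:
y = -32 (y = 8*(-4) = -32)
y + c(-4, -6)*(-24) = -32 + (4*(-4))*(-24) = -32 - 16*(-24) = -32 + 384 = 352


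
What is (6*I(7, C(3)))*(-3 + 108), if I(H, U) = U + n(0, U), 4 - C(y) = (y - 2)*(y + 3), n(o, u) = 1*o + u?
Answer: -2520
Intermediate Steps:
n(o, u) = o + u
C(y) = 4 - (-2 + y)*(3 + y) (C(y) = 4 - (y - 2)*(y + 3) = 4 - (-2 + y)*(3 + y))
I(H, U) = 2*U (I(H, U) = U + (0 + U) = U + U = 2*U)
(6*I(7, C(3)))*(-3 + 108) = (6*(2*(10 - 1*3 - 1*3**2)))*(-3 + 108) = (6*(2*(10 - 3 - 1*9)))*105 = (6*(2*(10 - 3 - 9)))*105 = (6*(2*(-2)))*105 = (6*(-4))*105 = -24*105 = -2520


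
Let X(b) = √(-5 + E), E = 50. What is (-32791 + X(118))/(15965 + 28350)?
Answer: -32791/44315 + 3*√5/44315 ≈ -0.73980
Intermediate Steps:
X(b) = 3*√5 (X(b) = √(-5 + 50) = √45 = 3*√5)
(-32791 + X(118))/(15965 + 28350) = (-32791 + 3*√5)/(15965 + 28350) = (-32791 + 3*√5)/44315 = (-32791 + 3*√5)*(1/44315) = -32791/44315 + 3*√5/44315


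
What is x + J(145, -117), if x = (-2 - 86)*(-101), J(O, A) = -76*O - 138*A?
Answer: 14014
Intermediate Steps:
J(O, A) = -138*A - 76*O
x = 8888 (x = -88*(-101) = 8888)
x + J(145, -117) = 8888 + (-138*(-117) - 76*145) = 8888 + (16146 - 11020) = 8888 + 5126 = 14014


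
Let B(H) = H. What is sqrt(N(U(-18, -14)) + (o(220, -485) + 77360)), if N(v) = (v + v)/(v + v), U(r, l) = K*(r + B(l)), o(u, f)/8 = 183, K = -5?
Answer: 5*sqrt(3153) ≈ 280.76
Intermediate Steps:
o(u, f) = 1464 (o(u, f) = 8*183 = 1464)
U(r, l) = -5*l - 5*r (U(r, l) = -5*(r + l) = -5*(l + r) = -5*l - 5*r)
N(v) = 1 (N(v) = (2*v)/((2*v)) = (2*v)*(1/(2*v)) = 1)
sqrt(N(U(-18, -14)) + (o(220, -485) + 77360)) = sqrt(1 + (1464 + 77360)) = sqrt(1 + 78824) = sqrt(78825) = 5*sqrt(3153)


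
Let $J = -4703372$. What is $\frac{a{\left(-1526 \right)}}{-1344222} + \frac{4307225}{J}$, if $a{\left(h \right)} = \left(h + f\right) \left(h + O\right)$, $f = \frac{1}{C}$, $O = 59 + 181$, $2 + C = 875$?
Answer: $- \frac{6556197790530787}{2759717174888916} \approx -2.3757$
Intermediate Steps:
$C = 873$ ($C = -2 + 875 = 873$)
$O = 240$
$f = \frac{1}{873} \approx 0.0011455$
$a{\left(h \right)} = \left(240 + h\right) \left(\frac{1}{873} + h\right)$ ($a{\left(h \right)} = \left(h + \frac{1}{873}\right) \left(h + 240\right) = \left(\frac{1}{873} + h\right) \left(240 + h\right) = \left(240 + h\right) \left(\frac{1}{873} + h\right)$)
$\frac{a{\left(-1526 \right)}}{-1344222} + \frac{4307225}{J} = \frac{\frac{80}{291} + \left(-1526\right)^{2} + \frac{209521}{873} \left(-1526\right)}{-1344222} + \frac{4307225}{-4703372} = \left(\frac{80}{291} + 2328676 - \frac{319729046}{873}\right) \left(- \frac{1}{1344222}\right) + 4307225 \left(- \frac{1}{4703372}\right) = \frac{1713205342}{873} \left(- \frac{1}{1344222}\right) - \frac{4307225}{4703372} = - \frac{856602671}{586752903} - \frac{4307225}{4703372} = - \frac{6556197790530787}{2759717174888916}$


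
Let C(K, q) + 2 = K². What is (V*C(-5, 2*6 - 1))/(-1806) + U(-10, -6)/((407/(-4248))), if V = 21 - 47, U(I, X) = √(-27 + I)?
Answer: 299/903 - 4248*I*√37/407 ≈ 0.33112 - 63.488*I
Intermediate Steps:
C(K, q) = -2 + K²
V = -26
(V*C(-5, 2*6 - 1))/(-1806) + U(-10, -6)/((407/(-4248))) = -26*(-2 + (-5)²)/(-1806) + √(-27 - 10)/((407/(-4248))) = -26*(-2 + 25)*(-1/1806) + √(-37)/((407*(-1/4248))) = -26*23*(-1/1806) + (I*√37)/(-407/4248) = -598*(-1/1806) + (I*√37)*(-4248/407) = 299/903 - 4248*I*√37/407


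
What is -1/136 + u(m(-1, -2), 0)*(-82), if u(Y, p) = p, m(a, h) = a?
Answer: -1/136 ≈ -0.0073529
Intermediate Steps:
-1/136 + u(m(-1, -2), 0)*(-82) = -1/136 + 0*(-82) = -1*1/136 + 0 = -1/136 + 0 = -1/136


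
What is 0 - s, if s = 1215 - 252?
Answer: -963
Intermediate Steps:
s = 963
0 - s = 0 - 1*963 = 0 - 963 = -963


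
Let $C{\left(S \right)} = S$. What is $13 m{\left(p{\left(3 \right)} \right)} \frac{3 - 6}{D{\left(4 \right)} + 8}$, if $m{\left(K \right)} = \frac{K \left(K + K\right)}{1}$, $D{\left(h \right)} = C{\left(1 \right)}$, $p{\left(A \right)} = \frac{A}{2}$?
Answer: $- \frac{39}{2} \approx -19.5$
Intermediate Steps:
$p{\left(A \right)} = \frac{A}{2}$ ($p{\left(A \right)} = A \frac{1}{2} = \frac{A}{2}$)
$D{\left(h \right)} = 1$
$m{\left(K \right)} = 2 K^{2}$ ($m{\left(K \right)} = K 2 K 1 = 2 K^{2} \cdot 1 = 2 K^{2}$)
$13 m{\left(p{\left(3 \right)} \right)} \frac{3 - 6}{D{\left(4 \right)} + 8} = 13 \cdot 2 \left(\frac{1}{2} \cdot 3\right)^{2} \frac{3 - 6}{1 + 8} = 13 \cdot 2 \left(\frac{3}{2}\right)^{2} \left(- \frac{3}{9}\right) = 13 \cdot 2 \cdot \frac{9}{4} \left(\left(-3\right) \frac{1}{9}\right) = 13 \cdot \frac{9}{2} \left(- \frac{1}{3}\right) = \frac{117}{2} \left(- \frac{1}{3}\right) = - \frac{39}{2}$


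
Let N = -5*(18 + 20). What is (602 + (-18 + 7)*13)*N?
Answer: -87210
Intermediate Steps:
N = -190 (N = -5*38 = -190)
(602 + (-18 + 7)*13)*N = (602 + (-18 + 7)*13)*(-190) = (602 - 11*13)*(-190) = (602 - 143)*(-190) = 459*(-190) = -87210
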